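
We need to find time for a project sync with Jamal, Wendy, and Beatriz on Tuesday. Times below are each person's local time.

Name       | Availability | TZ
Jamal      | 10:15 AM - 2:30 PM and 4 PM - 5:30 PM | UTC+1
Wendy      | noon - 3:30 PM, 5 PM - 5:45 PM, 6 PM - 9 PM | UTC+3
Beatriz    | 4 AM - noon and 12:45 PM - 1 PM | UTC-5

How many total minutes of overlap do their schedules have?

Jamal in UTC: 09:15-13:30, 15:00-16:30 (subtract 1h to convert from UTC+1).
Wendy in UTC: 09:00-12:30, 14:00-14:45, 15:00-18:00 (subtract 3h to convert from UTC+3).
Beatriz in UTC: 09:00-17:00, 17:45-18:00 (add 5h to convert from UTC-5).
Jamal ∩ Wendy: 09:15-12:30, 15:00-16:30.
Jamal ∩ Wendy ∩ Beatriz: 09:15-12:30, 15:00-16:30.
Those are the intersection windows.
Summing the common windows: 195 + 90 = 285 minutes.

285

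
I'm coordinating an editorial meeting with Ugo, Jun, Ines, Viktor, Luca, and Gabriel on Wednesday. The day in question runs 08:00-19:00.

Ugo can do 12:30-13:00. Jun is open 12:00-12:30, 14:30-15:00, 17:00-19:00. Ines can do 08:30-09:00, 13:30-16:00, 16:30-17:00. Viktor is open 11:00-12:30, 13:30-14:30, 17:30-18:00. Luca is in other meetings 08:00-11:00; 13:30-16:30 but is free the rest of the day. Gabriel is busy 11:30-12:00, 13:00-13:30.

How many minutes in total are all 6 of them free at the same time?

Ugo free: 12:30-13:00.
Jun free: 12:00-12:30, 14:30-15:00, 17:00-19:00.
Ines free: 08:30-09:00, 13:30-16:00, 16:30-17:00.
Viktor free: 11:00-12:30, 13:30-14:30, 17:30-18:00.
Luca free: 11:00-13:30, 16:30-19:00 (invert busy blocks within the working day).
Gabriel free: 08:00-11:30, 12:00-13:00, 13:30-19:00 (invert busy blocks within the working day).
Ugo ∩ Jun: ∅.
Ugo ∩ Jun ∩ Ines: ∅.
Ugo ∩ Jun ∩ Ines ∩ Viktor: ∅.
Ugo ∩ Jun ∩ Ines ∩ Viktor ∩ Luca: ∅.
Ugo ∩ Jun ∩ Ines ∩ Viktor ∩ Luca ∩ Gabriel: ∅.
There is no time when everyone is free.
There is no common window, so the total is 0 minutes.

0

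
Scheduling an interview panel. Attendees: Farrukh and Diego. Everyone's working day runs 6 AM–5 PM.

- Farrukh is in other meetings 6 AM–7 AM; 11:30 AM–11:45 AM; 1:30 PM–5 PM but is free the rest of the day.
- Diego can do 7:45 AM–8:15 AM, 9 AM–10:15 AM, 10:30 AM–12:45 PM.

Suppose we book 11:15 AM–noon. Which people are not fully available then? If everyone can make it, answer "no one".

Farrukh

Farrukh free: 07:00-11:30, 11:45-13:30 (invert busy blocks within the working day).
Diego free: 07:45-08:15, 09:00-10:15, 10:30-12:45.
Farrukh: not fully free for 11:15-12:00. Diego: free for 11:15-12:00.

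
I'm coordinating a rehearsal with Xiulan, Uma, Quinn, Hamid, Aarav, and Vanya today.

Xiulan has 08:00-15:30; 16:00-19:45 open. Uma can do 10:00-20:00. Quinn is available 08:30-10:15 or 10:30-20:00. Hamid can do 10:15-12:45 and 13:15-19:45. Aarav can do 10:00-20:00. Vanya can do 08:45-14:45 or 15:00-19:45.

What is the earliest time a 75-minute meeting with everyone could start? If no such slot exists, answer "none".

Xiulan ∩ Uma: 10:00-15:30, 16:00-19:45.
Xiulan ∩ Uma ∩ Quinn: 10:00-10:15, 10:30-15:30, 16:00-19:45.
Xiulan ∩ Uma ∩ Quinn ∩ Hamid: 10:30-12:45, 13:15-15:30, 16:00-19:45.
Xiulan ∩ Uma ∩ Quinn ∩ Hamid ∩ Aarav: 10:30-12:45, 13:15-15:30, 16:00-19:45.
Xiulan ∩ Uma ∩ Quinn ∩ Hamid ∩ Aarav ∩ Vanya: 10:30-12:45, 13:15-14:45, 15:00-15:30, 16:00-19:45.
The first common window of at least 75 minutes is 10:30-12:45, so the earliest start is 10:30.

10:30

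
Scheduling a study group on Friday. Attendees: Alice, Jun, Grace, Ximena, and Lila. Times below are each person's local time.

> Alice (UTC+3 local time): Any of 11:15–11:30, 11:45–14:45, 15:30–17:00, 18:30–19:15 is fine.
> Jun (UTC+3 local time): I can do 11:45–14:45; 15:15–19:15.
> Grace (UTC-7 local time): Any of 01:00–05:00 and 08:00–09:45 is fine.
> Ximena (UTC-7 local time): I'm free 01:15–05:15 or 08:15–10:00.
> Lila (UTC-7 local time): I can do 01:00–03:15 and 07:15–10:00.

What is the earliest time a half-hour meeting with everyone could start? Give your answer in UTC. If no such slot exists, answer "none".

08:45

Alice in UTC: 08:15-08:30, 08:45-11:45, 12:30-14:00, 15:30-16:15 (subtract 3h to convert from UTC+3).
Jun in UTC: 08:45-11:45, 12:15-16:15 (subtract 3h to convert from UTC+3).
Grace in UTC: 08:00-12:00, 15:00-16:45 (add 7h to convert from UTC-7).
Ximena in UTC: 08:15-12:15, 15:15-17:00 (add 7h to convert from UTC-7).
Lila in UTC: 08:00-10:15, 14:15-17:00 (add 7h to convert from UTC-7).
Alice ∩ Jun: 08:45-11:45, 12:30-14:00, 15:30-16:15.
Alice ∩ Jun ∩ Grace: 08:45-11:45, 15:30-16:15.
Alice ∩ Jun ∩ Grace ∩ Ximena: 08:45-11:45, 15:30-16:15.
Alice ∩ Jun ∩ Grace ∩ Ximena ∩ Lila: 08:45-10:15, 15:30-16:15.
Those are the intersection windows.
The first common window of at least 30 minutes is 08:45-10:15, so the earliest start is 08:45.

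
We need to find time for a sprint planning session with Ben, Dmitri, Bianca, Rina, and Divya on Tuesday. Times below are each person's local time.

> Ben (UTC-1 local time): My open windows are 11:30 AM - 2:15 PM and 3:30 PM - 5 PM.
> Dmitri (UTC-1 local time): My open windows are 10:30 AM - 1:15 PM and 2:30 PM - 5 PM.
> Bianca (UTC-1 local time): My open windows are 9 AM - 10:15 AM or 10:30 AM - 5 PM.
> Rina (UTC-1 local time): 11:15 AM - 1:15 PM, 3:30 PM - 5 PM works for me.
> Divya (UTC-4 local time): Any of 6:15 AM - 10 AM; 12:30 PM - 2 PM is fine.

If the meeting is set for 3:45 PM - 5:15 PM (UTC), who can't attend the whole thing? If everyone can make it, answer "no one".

Ben, Divya, Rina

Ben in UTC: 12:30-15:15, 16:30-18:00 (add 1h to convert from UTC-1).
Dmitri in UTC: 11:30-14:15, 15:30-18:00 (add 1h to convert from UTC-1).
Bianca in UTC: 10:00-11:15, 11:30-18:00 (add 1h to convert from UTC-1).
Rina in UTC: 12:15-14:15, 16:30-18:00 (add 1h to convert from UTC-1).
Divya in UTC: 10:15-14:00, 16:30-18:00 (add 4h to convert from UTC-4).
Ben: not fully free for 15:45-17:15. Dmitri: free for 15:45-17:15. Bianca: free for 15:45-17:15. Rina: not fully free for 15:45-17:15. Divya: not fully free for 15:45-17:15.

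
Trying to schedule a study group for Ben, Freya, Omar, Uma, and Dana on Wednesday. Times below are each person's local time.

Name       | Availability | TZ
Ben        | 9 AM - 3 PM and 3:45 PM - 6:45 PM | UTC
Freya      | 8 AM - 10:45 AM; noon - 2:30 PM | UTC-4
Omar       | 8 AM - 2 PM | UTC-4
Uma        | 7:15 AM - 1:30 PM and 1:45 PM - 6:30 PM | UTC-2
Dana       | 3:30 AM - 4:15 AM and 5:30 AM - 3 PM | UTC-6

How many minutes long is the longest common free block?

Ben in UTC: 09:00-15:00, 15:45-18:45.
Freya in UTC: 12:00-14:45, 16:00-18:30 (add 4h to convert from UTC-4).
Omar in UTC: 12:00-18:00 (add 4h to convert from UTC-4).
Uma in UTC: 09:15-15:30, 15:45-20:30 (add 2h to convert from UTC-2).
Dana in UTC: 09:30-10:15, 11:30-21:00 (add 6h to convert from UTC-6).
Ben ∩ Freya: 12:00-14:45, 16:00-18:30.
Ben ∩ Freya ∩ Omar: 12:00-14:45, 16:00-18:00.
Ben ∩ Freya ∩ Omar ∩ Uma: 12:00-14:45, 16:00-18:00.
Ben ∩ Freya ∩ Omar ∩ Uma ∩ Dana: 12:00-14:45, 16:00-18:00.
The longest is 12:00-14:45 at 165 minutes.

165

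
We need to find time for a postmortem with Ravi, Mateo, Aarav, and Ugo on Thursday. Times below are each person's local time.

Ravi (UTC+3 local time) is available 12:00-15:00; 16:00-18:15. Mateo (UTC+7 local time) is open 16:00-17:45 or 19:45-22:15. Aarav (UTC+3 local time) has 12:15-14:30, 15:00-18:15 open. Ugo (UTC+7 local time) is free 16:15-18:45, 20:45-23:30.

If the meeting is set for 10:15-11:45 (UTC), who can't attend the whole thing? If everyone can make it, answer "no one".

Aarav, Mateo

Ravi in UTC: 09:00-12:00, 13:00-15:15 (subtract 3h to convert from UTC+3).
Mateo in UTC: 09:00-10:45, 12:45-15:15 (subtract 7h to convert from UTC+7).
Aarav in UTC: 09:15-11:30, 12:00-15:15 (subtract 3h to convert from UTC+3).
Ugo in UTC: 09:15-11:45, 13:45-16:30 (subtract 7h to convert from UTC+7).
Ravi: free for 10:15-11:45. Mateo: not fully free for 10:15-11:45. Aarav: not fully free for 10:15-11:45. Ugo: free for 10:15-11:45.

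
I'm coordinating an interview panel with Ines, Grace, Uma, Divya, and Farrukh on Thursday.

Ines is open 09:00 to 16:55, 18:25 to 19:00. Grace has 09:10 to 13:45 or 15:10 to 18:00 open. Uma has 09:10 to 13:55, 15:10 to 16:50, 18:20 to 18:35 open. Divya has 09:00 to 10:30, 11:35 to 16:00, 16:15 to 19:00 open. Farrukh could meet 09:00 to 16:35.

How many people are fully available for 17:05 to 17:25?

2

Grace and Divya can make the full 17:05-17:25 slot — that's 2.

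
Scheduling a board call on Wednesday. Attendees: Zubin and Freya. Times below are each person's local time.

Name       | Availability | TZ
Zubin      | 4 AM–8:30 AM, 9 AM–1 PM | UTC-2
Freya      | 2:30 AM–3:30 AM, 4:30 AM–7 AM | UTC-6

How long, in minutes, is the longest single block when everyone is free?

Zubin in UTC: 06:00-10:30, 11:00-15:00 (add 2h to convert from UTC-2).
Freya in UTC: 08:30-09:30, 10:30-13:00 (add 6h to convert from UTC-6).
Zubin ∩ Freya: 08:30-09:30, 11:00-13:00.
The longest is 11:00-13:00 at 120 minutes.

120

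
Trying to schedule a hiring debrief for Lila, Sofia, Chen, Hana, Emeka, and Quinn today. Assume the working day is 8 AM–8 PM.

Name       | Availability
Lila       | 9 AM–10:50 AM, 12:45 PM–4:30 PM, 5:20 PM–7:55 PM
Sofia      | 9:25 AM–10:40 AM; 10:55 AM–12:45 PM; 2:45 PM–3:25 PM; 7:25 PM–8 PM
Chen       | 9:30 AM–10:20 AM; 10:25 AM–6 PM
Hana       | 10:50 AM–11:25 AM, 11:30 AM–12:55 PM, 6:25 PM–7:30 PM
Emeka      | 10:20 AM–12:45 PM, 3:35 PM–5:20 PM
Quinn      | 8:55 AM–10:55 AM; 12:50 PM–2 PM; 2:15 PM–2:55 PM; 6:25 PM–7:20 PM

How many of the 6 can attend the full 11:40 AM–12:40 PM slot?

Sofia, Chen, Hana, and Emeka can make the full 11:40-12:40 slot — that's 4.

4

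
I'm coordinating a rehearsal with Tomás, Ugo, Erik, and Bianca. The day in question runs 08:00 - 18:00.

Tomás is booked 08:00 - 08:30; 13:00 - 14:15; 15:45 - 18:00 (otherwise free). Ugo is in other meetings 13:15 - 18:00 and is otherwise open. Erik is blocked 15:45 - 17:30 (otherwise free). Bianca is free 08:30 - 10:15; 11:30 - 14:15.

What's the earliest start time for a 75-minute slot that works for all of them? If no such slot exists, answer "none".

08:30

Tomás free: 08:30-13:00, 14:15-15:45 (invert busy blocks within the working day).
Ugo free: 08:00-13:15 (invert busy blocks within the working day).
Erik free: 08:00-15:45, 17:30-18:00 (invert busy blocks within the working day).
Bianca free: 08:30-10:15, 11:30-14:15.
Tomás ∩ Ugo: 08:30-13:00.
Tomás ∩ Ugo ∩ Erik: 08:30-13:00.
Tomás ∩ Ugo ∩ Erik ∩ Bianca: 08:30-10:15, 11:30-13:00.
The first common window of at least 75 minutes is 08:30-10:15, so the earliest start is 08:30.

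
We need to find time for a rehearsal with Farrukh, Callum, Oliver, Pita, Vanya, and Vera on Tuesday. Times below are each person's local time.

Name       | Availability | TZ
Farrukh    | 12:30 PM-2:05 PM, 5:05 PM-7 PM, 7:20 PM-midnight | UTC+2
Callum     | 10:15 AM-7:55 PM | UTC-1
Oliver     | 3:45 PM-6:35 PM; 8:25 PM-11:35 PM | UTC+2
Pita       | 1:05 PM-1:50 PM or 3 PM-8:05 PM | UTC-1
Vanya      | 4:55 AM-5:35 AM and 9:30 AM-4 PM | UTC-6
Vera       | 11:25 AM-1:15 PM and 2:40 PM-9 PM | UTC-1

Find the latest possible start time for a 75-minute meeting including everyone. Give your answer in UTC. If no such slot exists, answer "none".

19:40

Farrukh in UTC: 10:30-12:05, 15:05-17:00, 17:20-22:00 (subtract 2h to convert from UTC+2).
Callum in UTC: 11:15-20:55 (add 1h to convert from UTC-1).
Oliver in UTC: 13:45-16:35, 18:25-21:35 (subtract 2h to convert from UTC+2).
Pita in UTC: 14:05-14:50, 16:00-21:05 (add 1h to convert from UTC-1).
Vanya in UTC: 10:55-11:35, 15:30-22:00 (add 6h to convert from UTC-6).
Vera in UTC: 12:25-14:15, 15:40-22:00 (add 1h to convert from UTC-1).
Farrukh ∩ Callum: 11:15-12:05, 15:05-17:00, 17:20-20:55.
Farrukh ∩ Callum ∩ Oliver: 15:05-16:35, 18:25-20:55.
Farrukh ∩ Callum ∩ Oliver ∩ Pita: 16:00-16:35, 18:25-20:55.
Farrukh ∩ Callum ∩ Oliver ∩ Pita ∩ Vanya: 16:00-16:35, 18:25-20:55.
Farrukh ∩ Callum ∩ Oliver ∩ Pita ∩ Vanya ∩ Vera: 16:00-16:35, 18:25-20:55.
The last common window of at least 75 minutes is 18:25-20:55; a 75-minute meeting can start as late as 19:40 and still end by 20:55.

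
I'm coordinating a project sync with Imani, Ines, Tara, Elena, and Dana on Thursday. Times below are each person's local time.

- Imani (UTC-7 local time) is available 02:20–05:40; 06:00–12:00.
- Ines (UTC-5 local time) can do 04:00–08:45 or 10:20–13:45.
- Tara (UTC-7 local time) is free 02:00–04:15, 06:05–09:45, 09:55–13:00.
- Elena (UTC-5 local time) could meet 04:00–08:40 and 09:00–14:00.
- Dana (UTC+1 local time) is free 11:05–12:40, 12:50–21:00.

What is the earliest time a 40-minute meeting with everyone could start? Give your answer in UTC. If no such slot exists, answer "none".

Imani in UTC: 09:20-12:40, 13:00-19:00 (add 7h to convert from UTC-7).
Ines in UTC: 09:00-13:45, 15:20-18:45 (add 5h to convert from UTC-5).
Tara in UTC: 09:00-11:15, 13:05-16:45, 16:55-20:00 (add 7h to convert from UTC-7).
Elena in UTC: 09:00-13:40, 14:00-19:00 (add 5h to convert from UTC-5).
Dana in UTC: 10:05-11:40, 11:50-20:00 (subtract 1h to convert from UTC+1).
Imani ∩ Ines: 09:20-12:40, 13:00-13:45, 15:20-18:45.
Imani ∩ Ines ∩ Tara: 09:20-11:15, 13:05-13:45, 15:20-16:45, 16:55-18:45.
Imani ∩ Ines ∩ Tara ∩ Elena: 09:20-11:15, 13:05-13:40, 15:20-16:45, 16:55-18:45.
Imani ∩ Ines ∩ Tara ∩ Elena ∩ Dana: 10:05-11:15, 13:05-13:40, 15:20-16:45, 16:55-18:45.
So the common availability across everyone is 10:05-11:15, 13:05-13:40, 15:20-16:45, 16:55-18:45.
The first common window of at least 40 minutes is 10:05-11:15, so the earliest start is 10:05.

10:05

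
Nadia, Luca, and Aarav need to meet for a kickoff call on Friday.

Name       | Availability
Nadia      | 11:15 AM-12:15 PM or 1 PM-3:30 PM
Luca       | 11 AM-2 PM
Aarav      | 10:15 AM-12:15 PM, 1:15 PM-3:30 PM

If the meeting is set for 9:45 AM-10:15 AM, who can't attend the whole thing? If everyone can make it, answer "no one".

Aarav, Luca, Nadia

Nadia: not fully free for 09:45-10:15. Luca: not fully free for 09:45-10:15. Aarav: not fully free for 09:45-10:15.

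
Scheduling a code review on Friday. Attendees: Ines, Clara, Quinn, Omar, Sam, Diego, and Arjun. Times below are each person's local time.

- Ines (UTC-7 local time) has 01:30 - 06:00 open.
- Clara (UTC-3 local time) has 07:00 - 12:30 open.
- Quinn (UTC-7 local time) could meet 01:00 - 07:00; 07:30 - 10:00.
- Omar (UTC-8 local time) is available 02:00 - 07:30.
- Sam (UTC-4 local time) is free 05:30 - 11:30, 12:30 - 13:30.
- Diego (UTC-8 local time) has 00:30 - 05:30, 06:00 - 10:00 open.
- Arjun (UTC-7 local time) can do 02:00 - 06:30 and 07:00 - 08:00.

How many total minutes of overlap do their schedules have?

180

Ines in UTC: 08:30-13:00 (add 7h to convert from UTC-7).
Clara in UTC: 10:00-15:30 (add 3h to convert from UTC-3).
Quinn in UTC: 08:00-14:00, 14:30-17:00 (add 7h to convert from UTC-7).
Omar in UTC: 10:00-15:30 (add 8h to convert from UTC-8).
Sam in UTC: 09:30-15:30, 16:30-17:30 (add 4h to convert from UTC-4).
Diego in UTC: 08:30-13:30, 14:00-18:00 (add 8h to convert from UTC-8).
Arjun in UTC: 09:00-13:30, 14:00-15:00 (add 7h to convert from UTC-7).
Ines ∩ Clara: 10:00-13:00.
Ines ∩ Clara ∩ Quinn: 10:00-13:00.
Ines ∩ Clara ∩ Quinn ∩ Omar: 10:00-13:00.
Ines ∩ Clara ∩ Quinn ∩ Omar ∩ Sam: 10:00-13:00.
Ines ∩ Clara ∩ Quinn ∩ Omar ∩ Sam ∩ Diego: 10:00-13:00.
Ines ∩ Clara ∩ Quinn ∩ Omar ∩ Sam ∩ Diego ∩ Arjun: 10:00-13:00.
So the common availability across everyone is 10:00-13:00.
That's a single block of 180 minutes.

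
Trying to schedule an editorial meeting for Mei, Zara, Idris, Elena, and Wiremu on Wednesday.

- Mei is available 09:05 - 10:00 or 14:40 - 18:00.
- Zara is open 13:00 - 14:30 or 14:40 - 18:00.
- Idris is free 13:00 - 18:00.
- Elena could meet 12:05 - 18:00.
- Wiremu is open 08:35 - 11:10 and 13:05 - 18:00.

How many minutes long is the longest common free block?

Mei ∩ Zara: 14:40-18:00.
Mei ∩ Zara ∩ Idris: 14:40-18:00.
Mei ∩ Zara ∩ Idris ∩ Elena: 14:40-18:00.
Mei ∩ Zara ∩ Idris ∩ Elena ∩ Wiremu: 14:40-18:00.
Those are the intersection windows.
The longest is 14:40-18:00 at 200 minutes.

200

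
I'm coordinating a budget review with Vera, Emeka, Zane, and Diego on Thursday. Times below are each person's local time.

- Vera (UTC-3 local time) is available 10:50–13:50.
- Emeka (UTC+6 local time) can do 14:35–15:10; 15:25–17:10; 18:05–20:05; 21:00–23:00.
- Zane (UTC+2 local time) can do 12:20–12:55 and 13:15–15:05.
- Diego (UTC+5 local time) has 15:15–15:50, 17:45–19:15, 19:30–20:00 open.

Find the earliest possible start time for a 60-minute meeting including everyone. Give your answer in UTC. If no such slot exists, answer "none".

Vera in UTC: 13:50-16:50 (add 3h to convert from UTC-3).
Emeka in UTC: 08:35-09:10, 09:25-11:10, 12:05-14:05, 15:00-17:00 (subtract 6h to convert from UTC+6).
Zane in UTC: 10:20-10:55, 11:15-13:05 (subtract 2h to convert from UTC+2).
Diego in UTC: 10:15-10:50, 12:45-14:15, 14:30-15:00 (subtract 5h to convert from UTC+5).
Vera ∩ Emeka: 13:50-14:05, 15:00-16:50.
Vera ∩ Emeka ∩ Zane: ∅.
Vera ∩ Emeka ∩ Zane ∩ Diego: ∅.
There is no time when everyone is free.
No common window is at least 60 minutes long.

none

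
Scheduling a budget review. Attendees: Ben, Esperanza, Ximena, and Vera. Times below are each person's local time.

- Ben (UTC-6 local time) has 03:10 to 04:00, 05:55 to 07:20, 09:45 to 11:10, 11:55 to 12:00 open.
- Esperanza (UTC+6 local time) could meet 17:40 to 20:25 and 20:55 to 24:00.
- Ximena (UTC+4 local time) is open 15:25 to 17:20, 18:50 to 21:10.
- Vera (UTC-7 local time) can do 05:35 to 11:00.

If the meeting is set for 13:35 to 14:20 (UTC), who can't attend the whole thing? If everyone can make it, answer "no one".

Ben in UTC: 09:10-10:00, 11:55-13:20, 15:45-17:10, 17:55-18:00 (add 6h to convert from UTC-6).
Esperanza in UTC: 11:40-14:25, 14:55-18:00 (subtract 6h to convert from UTC+6).
Ximena in UTC: 11:25-13:20, 14:50-17:10 (subtract 4h to convert from UTC+4).
Vera in UTC: 12:35-18:00 (add 7h to convert from UTC-7).
Ben: not fully free for 13:35-14:20. Esperanza: free for 13:35-14:20. Ximena: not fully free for 13:35-14:20. Vera: free for 13:35-14:20.

Ben, Ximena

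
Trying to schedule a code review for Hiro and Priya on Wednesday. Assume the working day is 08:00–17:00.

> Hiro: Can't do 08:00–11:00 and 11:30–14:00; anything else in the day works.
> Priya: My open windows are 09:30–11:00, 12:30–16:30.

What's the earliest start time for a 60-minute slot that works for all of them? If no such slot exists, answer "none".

Hiro free: 11:00-11:30, 14:00-17:00 (invert busy blocks within the working day).
Priya free: 09:30-11:00, 12:30-16:30.
Hiro ∩ Priya: 14:00-16:30.
Those are the intersection windows.
The first common window of at least 60 minutes is 14:00-16:30, so the earliest start is 14:00.

14:00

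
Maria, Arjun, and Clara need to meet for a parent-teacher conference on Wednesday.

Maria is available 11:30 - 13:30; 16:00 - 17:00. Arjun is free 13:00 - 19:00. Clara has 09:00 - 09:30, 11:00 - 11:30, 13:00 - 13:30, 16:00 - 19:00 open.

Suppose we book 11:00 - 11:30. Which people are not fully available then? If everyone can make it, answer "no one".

Maria: not fully free for 11:00-11:30. Arjun: not fully free for 11:00-11:30. Clara: free for 11:00-11:30.

Arjun, Maria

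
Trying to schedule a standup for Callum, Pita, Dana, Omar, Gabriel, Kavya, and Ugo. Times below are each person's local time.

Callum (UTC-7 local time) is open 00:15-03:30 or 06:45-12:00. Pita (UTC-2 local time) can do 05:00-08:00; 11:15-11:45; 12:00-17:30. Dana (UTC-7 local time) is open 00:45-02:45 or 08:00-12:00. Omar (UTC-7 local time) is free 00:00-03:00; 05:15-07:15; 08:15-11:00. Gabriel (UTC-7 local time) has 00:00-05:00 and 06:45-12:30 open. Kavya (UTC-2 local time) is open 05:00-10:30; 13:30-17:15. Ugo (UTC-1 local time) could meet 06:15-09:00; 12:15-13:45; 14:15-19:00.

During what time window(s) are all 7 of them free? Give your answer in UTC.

Callum in UTC: 07:15-10:30, 13:45-19:00 (add 7h to convert from UTC-7).
Pita in UTC: 07:00-10:00, 13:15-13:45, 14:00-19:30 (add 2h to convert from UTC-2).
Dana in UTC: 07:45-09:45, 15:00-19:00 (add 7h to convert from UTC-7).
Omar in UTC: 07:00-10:00, 12:15-14:15, 15:15-18:00 (add 7h to convert from UTC-7).
Gabriel in UTC: 07:00-12:00, 13:45-19:30 (add 7h to convert from UTC-7).
Kavya in UTC: 07:00-12:30, 15:30-19:15 (add 2h to convert from UTC-2).
Ugo in UTC: 07:15-10:00, 13:15-14:45, 15:15-20:00 (add 1h to convert from UTC-1).
Callum ∩ Pita: 07:15-10:00, 14:00-19:00.
Callum ∩ Pita ∩ Dana: 07:45-09:45, 15:00-19:00.
Callum ∩ Pita ∩ Dana ∩ Omar: 07:45-09:45, 15:15-18:00.
Callum ∩ Pita ∩ Dana ∩ Omar ∩ Gabriel: 07:45-09:45, 15:15-18:00.
Callum ∩ Pita ∩ Dana ∩ Omar ∩ Gabriel ∩ Kavya: 07:45-09:45, 15:30-18:00.
Callum ∩ Pita ∩ Dana ∩ Omar ∩ Gabriel ∩ Kavya ∩ Ugo: 07:45-09:45, 15:30-18:00.

07:45-09:45, 15:30-18:00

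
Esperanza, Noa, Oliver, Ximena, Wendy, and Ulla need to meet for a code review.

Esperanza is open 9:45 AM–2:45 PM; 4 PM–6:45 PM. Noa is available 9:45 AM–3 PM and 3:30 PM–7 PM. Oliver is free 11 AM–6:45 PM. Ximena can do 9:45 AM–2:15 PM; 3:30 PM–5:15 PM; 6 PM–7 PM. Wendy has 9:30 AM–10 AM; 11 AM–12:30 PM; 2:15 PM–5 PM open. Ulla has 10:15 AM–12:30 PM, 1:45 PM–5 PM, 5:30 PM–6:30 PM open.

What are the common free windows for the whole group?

Esperanza ∩ Noa: 09:45-14:45, 16:00-18:45.
Esperanza ∩ Noa ∩ Oliver: 11:00-14:45, 16:00-18:45.
Esperanza ∩ Noa ∩ Oliver ∩ Ximena: 11:00-14:15, 16:00-17:15, 18:00-18:45.
Esperanza ∩ Noa ∩ Oliver ∩ Ximena ∩ Wendy: 11:00-12:30, 16:00-17:00.
Esperanza ∩ Noa ∩ Oliver ∩ Ximena ∩ Wendy ∩ Ulla: 11:00-12:30, 16:00-17:00.

11:00-12:30, 16:00-17:00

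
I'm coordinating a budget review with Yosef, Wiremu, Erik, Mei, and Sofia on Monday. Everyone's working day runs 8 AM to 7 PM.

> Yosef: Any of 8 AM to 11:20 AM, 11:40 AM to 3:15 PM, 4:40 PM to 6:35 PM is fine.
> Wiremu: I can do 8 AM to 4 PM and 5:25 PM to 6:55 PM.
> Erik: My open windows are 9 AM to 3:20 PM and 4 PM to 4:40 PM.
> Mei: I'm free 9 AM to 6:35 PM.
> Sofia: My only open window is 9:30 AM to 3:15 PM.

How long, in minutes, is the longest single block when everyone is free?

Yosef ∩ Wiremu: 08:00-11:20, 11:40-15:15, 17:25-18:35.
Yosef ∩ Wiremu ∩ Erik: 09:00-11:20, 11:40-15:15.
Yosef ∩ Wiremu ∩ Erik ∩ Mei: 09:00-11:20, 11:40-15:15.
Yosef ∩ Wiremu ∩ Erik ∩ Mei ∩ Sofia: 09:30-11:20, 11:40-15:15.
Those are the intersection windows.
The longest is 11:40-15:15 at 215 minutes.

215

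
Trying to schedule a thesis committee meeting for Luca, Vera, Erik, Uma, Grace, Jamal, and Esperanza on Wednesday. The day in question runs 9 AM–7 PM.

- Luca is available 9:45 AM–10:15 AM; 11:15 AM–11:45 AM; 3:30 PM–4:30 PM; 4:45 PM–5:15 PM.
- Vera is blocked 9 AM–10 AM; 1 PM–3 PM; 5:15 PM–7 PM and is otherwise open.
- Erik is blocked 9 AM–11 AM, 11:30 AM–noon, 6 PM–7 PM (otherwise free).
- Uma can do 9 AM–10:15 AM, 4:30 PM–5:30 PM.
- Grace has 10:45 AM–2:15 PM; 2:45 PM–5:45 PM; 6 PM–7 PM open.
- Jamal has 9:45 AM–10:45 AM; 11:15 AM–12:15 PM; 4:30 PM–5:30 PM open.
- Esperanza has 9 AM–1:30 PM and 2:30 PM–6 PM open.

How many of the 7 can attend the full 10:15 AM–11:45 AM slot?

2

Luca free: 09:45-10:15, 11:15-11:45, 15:30-16:30, 16:45-17:15.
Vera free: 10:00-13:00, 15:00-17:15 (invert busy blocks within the working day).
Erik free: 11:00-11:30, 12:00-18:00 (invert busy blocks within the working day).
Uma free: 09:00-10:15, 16:30-17:30.
Grace free: 10:45-14:15, 14:45-17:45, 18:00-19:00.
Jamal free: 09:45-10:45, 11:15-12:15, 16:30-17:30.
Esperanza free: 09:00-13:30, 14:30-18:00.
Vera and Esperanza can make the full 10:15-11:45 slot — that's 2.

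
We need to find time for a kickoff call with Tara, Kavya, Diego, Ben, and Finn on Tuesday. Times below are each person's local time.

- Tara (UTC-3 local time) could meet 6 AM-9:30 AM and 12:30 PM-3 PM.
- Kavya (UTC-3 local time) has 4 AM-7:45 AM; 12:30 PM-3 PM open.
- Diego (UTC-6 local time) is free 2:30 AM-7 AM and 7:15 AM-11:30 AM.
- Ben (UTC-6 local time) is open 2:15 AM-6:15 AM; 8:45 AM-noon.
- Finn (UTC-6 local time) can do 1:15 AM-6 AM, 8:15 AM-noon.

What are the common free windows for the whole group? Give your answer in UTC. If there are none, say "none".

Tara in UTC: 09:00-12:30, 15:30-18:00 (add 3h to convert from UTC-3).
Kavya in UTC: 07:00-10:45, 15:30-18:00 (add 3h to convert from UTC-3).
Diego in UTC: 08:30-13:00, 13:15-17:30 (add 6h to convert from UTC-6).
Ben in UTC: 08:15-12:15, 14:45-18:00 (add 6h to convert from UTC-6).
Finn in UTC: 07:15-12:00, 14:15-18:00 (add 6h to convert from UTC-6).
Tara ∩ Kavya: 09:00-10:45, 15:30-18:00.
Tara ∩ Kavya ∩ Diego: 09:00-10:45, 15:30-17:30.
Tara ∩ Kavya ∩ Diego ∩ Ben: 09:00-10:45, 15:30-17:30.
Tara ∩ Kavya ∩ Diego ∩ Ben ∩ Finn: 09:00-10:45, 15:30-17:30.
Those are the intersection windows.

09:00-10:45, 15:30-17:30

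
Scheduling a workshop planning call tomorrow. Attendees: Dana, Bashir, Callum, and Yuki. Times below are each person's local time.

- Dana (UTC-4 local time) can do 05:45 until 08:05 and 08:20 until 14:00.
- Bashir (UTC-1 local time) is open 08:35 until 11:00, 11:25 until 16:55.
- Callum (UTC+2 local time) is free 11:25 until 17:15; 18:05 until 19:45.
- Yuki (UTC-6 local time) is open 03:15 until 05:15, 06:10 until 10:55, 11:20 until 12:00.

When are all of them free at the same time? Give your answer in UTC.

Dana in UTC: 09:45-12:05, 12:20-18:00 (add 4h to convert from UTC-4).
Bashir in UTC: 09:35-12:00, 12:25-17:55 (add 1h to convert from UTC-1).
Callum in UTC: 09:25-15:15, 16:05-17:45 (subtract 2h to convert from UTC+2).
Yuki in UTC: 09:15-11:15, 12:10-16:55, 17:20-18:00 (add 6h to convert from UTC-6).
Dana ∩ Bashir: 09:45-12:00, 12:25-17:55.
Dana ∩ Bashir ∩ Callum: 09:45-12:00, 12:25-15:15, 16:05-17:45.
Dana ∩ Bashir ∩ Callum ∩ Yuki: 09:45-11:15, 12:25-15:15, 16:05-16:55, 17:20-17:45.

09:45-11:15, 12:25-15:15, 16:05-16:55, 17:20-17:45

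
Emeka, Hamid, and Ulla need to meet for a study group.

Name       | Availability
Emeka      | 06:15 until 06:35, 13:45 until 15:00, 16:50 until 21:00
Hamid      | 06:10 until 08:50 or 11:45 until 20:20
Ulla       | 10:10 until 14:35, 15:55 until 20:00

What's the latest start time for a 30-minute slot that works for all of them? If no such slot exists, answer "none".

19:30

Emeka ∩ Hamid: 06:15-06:35, 13:45-15:00, 16:50-20:20.
Emeka ∩ Hamid ∩ Ulla: 13:45-14:35, 16:50-20:00.
Those are the intersection windows.
The last common window of at least 30 minutes is 16:50-20:00; a 30-minute meeting can start as late as 19:30 and still end by 20:00.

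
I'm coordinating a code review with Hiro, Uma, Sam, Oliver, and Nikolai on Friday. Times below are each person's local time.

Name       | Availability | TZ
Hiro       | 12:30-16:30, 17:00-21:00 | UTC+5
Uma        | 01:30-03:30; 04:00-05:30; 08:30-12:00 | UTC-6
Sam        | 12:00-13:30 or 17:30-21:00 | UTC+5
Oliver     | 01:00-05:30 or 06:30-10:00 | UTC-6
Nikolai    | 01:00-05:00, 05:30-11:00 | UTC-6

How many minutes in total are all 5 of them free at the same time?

Hiro in UTC: 07:30-11:30, 12:00-16:00 (subtract 5h to convert from UTC+5).
Uma in UTC: 07:30-09:30, 10:00-11:30, 14:30-18:00 (add 6h to convert from UTC-6).
Sam in UTC: 07:00-08:30, 12:30-16:00 (subtract 5h to convert from UTC+5).
Oliver in UTC: 07:00-11:30, 12:30-16:00 (add 6h to convert from UTC-6).
Nikolai in UTC: 07:00-11:00, 11:30-17:00 (add 6h to convert from UTC-6).
Hiro ∩ Uma: 07:30-09:30, 10:00-11:30, 14:30-16:00.
Hiro ∩ Uma ∩ Sam: 07:30-08:30, 14:30-16:00.
Hiro ∩ Uma ∩ Sam ∩ Oliver: 07:30-08:30, 14:30-16:00.
Hiro ∩ Uma ∩ Sam ∩ Oliver ∩ Nikolai: 07:30-08:30, 14:30-16:00.
Summing the common windows: 60 + 90 = 150 minutes.

150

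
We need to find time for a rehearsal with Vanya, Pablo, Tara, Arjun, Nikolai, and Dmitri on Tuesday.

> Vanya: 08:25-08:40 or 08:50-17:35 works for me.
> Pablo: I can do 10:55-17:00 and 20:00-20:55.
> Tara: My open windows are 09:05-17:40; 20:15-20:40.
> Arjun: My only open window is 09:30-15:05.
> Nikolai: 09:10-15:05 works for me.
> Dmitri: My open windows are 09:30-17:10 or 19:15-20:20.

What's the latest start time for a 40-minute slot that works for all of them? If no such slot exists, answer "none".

Vanya ∩ Pablo: 10:55-17:00.
Vanya ∩ Pablo ∩ Tara: 10:55-17:00.
Vanya ∩ Pablo ∩ Tara ∩ Arjun: 10:55-15:05.
Vanya ∩ Pablo ∩ Tara ∩ Arjun ∩ Nikolai: 10:55-15:05.
Vanya ∩ Pablo ∩ Tara ∩ Arjun ∩ Nikolai ∩ Dmitri: 10:55-15:05.
The last common window of at least 40 minutes is 10:55-15:05; a 40-minute meeting can start as late as 14:25 and still end by 15:05.

14:25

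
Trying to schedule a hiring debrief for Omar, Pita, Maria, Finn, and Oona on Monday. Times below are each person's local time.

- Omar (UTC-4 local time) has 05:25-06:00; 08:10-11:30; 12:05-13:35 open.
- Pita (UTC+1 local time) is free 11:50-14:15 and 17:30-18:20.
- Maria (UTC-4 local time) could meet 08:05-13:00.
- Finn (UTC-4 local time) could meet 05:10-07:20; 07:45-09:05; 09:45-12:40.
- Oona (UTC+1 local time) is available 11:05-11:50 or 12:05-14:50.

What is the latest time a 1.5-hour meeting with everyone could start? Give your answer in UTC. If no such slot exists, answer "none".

none

Omar in UTC: 09:25-10:00, 12:10-15:30, 16:05-17:35 (add 4h to convert from UTC-4).
Pita in UTC: 10:50-13:15, 16:30-17:20 (subtract 1h to convert from UTC+1).
Maria in UTC: 12:05-17:00 (add 4h to convert from UTC-4).
Finn in UTC: 09:10-11:20, 11:45-13:05, 13:45-16:40 (add 4h to convert from UTC-4).
Oona in UTC: 10:05-10:50, 11:05-13:50 (subtract 1h to convert from UTC+1).
Omar ∩ Pita: 12:10-13:15, 16:30-17:20.
Omar ∩ Pita ∩ Maria: 12:10-13:15, 16:30-17:00.
Omar ∩ Pita ∩ Maria ∩ Finn: 12:10-13:05, 16:30-16:40.
Omar ∩ Pita ∩ Maria ∩ Finn ∩ Oona: 12:10-13:05.
No common window is at least 90 minutes long.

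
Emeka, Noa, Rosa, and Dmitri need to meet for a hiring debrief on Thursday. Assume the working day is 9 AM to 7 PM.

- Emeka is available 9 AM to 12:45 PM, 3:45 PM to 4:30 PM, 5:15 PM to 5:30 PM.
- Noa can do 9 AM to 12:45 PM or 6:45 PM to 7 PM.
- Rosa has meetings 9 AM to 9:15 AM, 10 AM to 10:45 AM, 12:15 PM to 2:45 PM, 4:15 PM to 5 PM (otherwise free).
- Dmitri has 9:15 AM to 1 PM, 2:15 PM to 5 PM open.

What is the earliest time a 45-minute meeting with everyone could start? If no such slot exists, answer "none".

Emeka free: 09:00-12:45, 15:45-16:30, 17:15-17:30.
Noa free: 09:00-12:45, 18:45-19:00.
Rosa free: 09:15-10:00, 10:45-12:15, 14:45-16:15, 17:00-19:00 (invert busy blocks within the working day).
Dmitri free: 09:15-13:00, 14:15-17:00.
Emeka ∩ Noa: 09:00-12:45.
Emeka ∩ Noa ∩ Rosa: 09:15-10:00, 10:45-12:15.
Emeka ∩ Noa ∩ Rosa ∩ Dmitri: 09:15-10:00, 10:45-12:15.
The first common window of at least 45 minutes is 09:15-10:00, so the earliest start is 09:15.

09:15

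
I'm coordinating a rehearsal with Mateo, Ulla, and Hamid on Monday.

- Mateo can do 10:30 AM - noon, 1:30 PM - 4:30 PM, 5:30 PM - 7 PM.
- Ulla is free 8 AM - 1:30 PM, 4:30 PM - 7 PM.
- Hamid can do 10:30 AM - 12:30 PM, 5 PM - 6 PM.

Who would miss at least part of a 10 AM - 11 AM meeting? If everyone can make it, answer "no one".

Hamid, Mateo

Mateo: not fully free for 10:00-11:00. Ulla: free for 10:00-11:00. Hamid: not fully free for 10:00-11:00.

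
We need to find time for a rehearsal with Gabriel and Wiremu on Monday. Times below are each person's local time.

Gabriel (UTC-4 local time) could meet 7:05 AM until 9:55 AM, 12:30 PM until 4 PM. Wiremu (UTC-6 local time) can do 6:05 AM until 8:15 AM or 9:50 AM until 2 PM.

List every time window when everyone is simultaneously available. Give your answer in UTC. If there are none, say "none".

Gabriel in UTC: 11:05-13:55, 16:30-20:00 (add 4h to convert from UTC-4).
Wiremu in UTC: 12:05-14:15, 15:50-20:00 (add 6h to convert from UTC-6).
Gabriel ∩ Wiremu: 12:05-13:55, 16:30-20:00.
So the common availability across everyone is 12:05-13:55, 16:30-20:00.

12:05-13:55, 16:30-20:00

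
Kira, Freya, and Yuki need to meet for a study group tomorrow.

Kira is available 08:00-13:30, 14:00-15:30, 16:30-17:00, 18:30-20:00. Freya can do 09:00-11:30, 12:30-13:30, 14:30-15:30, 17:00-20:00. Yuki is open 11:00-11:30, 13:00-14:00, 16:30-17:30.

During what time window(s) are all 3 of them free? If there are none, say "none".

11:00-11:30, 13:00-13:30

Kira ∩ Freya: 09:00-11:30, 12:30-13:30, 14:30-15:30, 18:30-20:00.
Kira ∩ Freya ∩ Yuki: 11:00-11:30, 13:00-13:30.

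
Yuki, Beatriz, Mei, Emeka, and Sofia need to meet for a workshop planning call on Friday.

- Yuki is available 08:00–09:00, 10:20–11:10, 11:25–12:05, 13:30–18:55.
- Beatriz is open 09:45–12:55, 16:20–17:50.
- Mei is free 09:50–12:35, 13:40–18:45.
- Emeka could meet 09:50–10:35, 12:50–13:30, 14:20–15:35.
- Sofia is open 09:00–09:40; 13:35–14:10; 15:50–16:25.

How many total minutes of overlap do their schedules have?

Yuki ∩ Beatriz: 10:20-11:10, 11:25-12:05, 16:20-17:50.
Yuki ∩ Beatriz ∩ Mei: 10:20-11:10, 11:25-12:05, 16:20-17:50.
Yuki ∩ Beatriz ∩ Mei ∩ Emeka: 10:20-10:35.
Yuki ∩ Beatriz ∩ Mei ∩ Emeka ∩ Sofia: ∅.
There is no time when everyone is free.
There is no common window, so the total is 0 minutes.

0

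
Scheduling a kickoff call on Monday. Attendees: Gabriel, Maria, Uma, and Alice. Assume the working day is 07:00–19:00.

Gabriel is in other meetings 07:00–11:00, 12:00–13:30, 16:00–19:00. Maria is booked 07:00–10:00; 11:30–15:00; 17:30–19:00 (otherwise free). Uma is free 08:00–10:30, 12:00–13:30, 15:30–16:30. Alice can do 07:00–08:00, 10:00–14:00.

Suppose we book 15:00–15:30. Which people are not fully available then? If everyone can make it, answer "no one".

Alice, Uma

Gabriel free: 11:00-12:00, 13:30-16:00 (invert busy blocks within the working day).
Maria free: 10:00-11:30, 15:00-17:30 (invert busy blocks within the working day).
Uma free: 08:00-10:30, 12:00-13:30, 15:30-16:30.
Alice free: 07:00-08:00, 10:00-14:00.
Gabriel: free for 15:00-15:30. Maria: free for 15:00-15:30. Uma: not fully free for 15:00-15:30. Alice: not fully free for 15:00-15:30.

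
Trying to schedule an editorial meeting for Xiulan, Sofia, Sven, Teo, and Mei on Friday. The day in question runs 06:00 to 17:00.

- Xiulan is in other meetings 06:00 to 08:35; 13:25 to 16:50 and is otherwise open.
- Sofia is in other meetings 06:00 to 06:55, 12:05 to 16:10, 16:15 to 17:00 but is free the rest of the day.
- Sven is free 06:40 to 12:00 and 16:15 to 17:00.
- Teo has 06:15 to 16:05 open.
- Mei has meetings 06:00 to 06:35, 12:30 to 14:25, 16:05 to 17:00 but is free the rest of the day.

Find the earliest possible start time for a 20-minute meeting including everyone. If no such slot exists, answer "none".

08:35

Xiulan free: 08:35-13:25, 16:50-17:00 (invert busy blocks within the working day).
Sofia free: 06:55-12:05, 16:10-16:15 (invert busy blocks within the working day).
Sven free: 06:40-12:00, 16:15-17:00.
Teo free: 06:15-16:05.
Mei free: 06:35-12:30, 14:25-16:05 (invert busy blocks within the working day).
Xiulan ∩ Sofia: 08:35-12:05.
Xiulan ∩ Sofia ∩ Sven: 08:35-12:00.
Xiulan ∩ Sofia ∩ Sven ∩ Teo: 08:35-12:00.
Xiulan ∩ Sofia ∩ Sven ∩ Teo ∩ Mei: 08:35-12:00.
Those are the intersection windows.
The first common window of at least 20 minutes is 08:35-12:00, so the earliest start is 08:35.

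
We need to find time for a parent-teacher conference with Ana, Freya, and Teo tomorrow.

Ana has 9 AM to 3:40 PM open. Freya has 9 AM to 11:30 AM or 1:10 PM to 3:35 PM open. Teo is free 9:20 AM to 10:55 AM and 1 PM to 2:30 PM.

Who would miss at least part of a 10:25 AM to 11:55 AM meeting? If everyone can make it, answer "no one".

Freya, Teo

Ana: free for 10:25-11:55. Freya: not fully free for 10:25-11:55. Teo: not fully free for 10:25-11:55.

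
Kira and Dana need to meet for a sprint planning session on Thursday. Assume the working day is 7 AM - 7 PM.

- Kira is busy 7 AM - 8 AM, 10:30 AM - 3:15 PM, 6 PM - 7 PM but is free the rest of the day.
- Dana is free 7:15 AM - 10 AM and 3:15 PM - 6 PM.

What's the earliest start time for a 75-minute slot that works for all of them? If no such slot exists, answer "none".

Kira free: 08:00-10:30, 15:15-18:00 (invert busy blocks within the working day).
Dana free: 07:15-10:00, 15:15-18:00.
Kira ∩ Dana: 08:00-10:00, 15:15-18:00.
The first common window of at least 75 minutes is 08:00-10:00, so the earliest start is 08:00.

08:00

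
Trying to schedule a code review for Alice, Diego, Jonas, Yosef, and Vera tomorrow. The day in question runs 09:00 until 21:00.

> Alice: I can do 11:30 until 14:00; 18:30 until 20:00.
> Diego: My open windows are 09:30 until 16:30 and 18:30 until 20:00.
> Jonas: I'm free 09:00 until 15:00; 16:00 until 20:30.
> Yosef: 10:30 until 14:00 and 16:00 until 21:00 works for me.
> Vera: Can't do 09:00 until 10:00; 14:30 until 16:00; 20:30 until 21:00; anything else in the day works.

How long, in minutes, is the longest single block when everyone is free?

150

Alice free: 11:30-14:00, 18:30-20:00.
Diego free: 09:30-16:30, 18:30-20:00.
Jonas free: 09:00-15:00, 16:00-20:30.
Yosef free: 10:30-14:00, 16:00-21:00.
Vera free: 10:00-14:30, 16:00-20:30 (invert busy blocks within the working day).
Alice ∩ Diego: 11:30-14:00, 18:30-20:00.
Alice ∩ Diego ∩ Jonas: 11:30-14:00, 18:30-20:00.
Alice ∩ Diego ∩ Jonas ∩ Yosef: 11:30-14:00, 18:30-20:00.
Alice ∩ Diego ∩ Jonas ∩ Yosef ∩ Vera: 11:30-14:00, 18:30-20:00.
The longest is 11:30-14:00 at 150 minutes.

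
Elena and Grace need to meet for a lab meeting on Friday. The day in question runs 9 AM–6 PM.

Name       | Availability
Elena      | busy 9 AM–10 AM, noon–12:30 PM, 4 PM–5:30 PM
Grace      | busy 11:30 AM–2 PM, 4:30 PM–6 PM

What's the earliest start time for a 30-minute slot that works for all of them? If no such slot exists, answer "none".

Elena free: 10:00-12:00, 12:30-16:00, 17:30-18:00 (invert busy blocks within the working day).
Grace free: 09:00-11:30, 14:00-16:30 (invert busy blocks within the working day).
Elena ∩ Grace: 10:00-11:30, 14:00-16:00.
The first common window of at least 30 minutes is 10:00-11:30, so the earliest start is 10:00.

10:00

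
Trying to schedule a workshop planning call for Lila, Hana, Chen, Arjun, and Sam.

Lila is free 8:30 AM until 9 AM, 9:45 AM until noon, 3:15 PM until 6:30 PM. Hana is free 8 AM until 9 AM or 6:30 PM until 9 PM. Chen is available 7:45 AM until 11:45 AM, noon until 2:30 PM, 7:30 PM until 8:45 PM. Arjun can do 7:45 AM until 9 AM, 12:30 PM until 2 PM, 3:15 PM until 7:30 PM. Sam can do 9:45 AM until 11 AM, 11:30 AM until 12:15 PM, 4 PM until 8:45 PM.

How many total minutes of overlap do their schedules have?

0

Lila ∩ Hana: 08:30-09:00.
Lila ∩ Hana ∩ Chen: 08:30-09:00.
Lila ∩ Hana ∩ Chen ∩ Arjun: 08:30-09:00.
Lila ∩ Hana ∩ Chen ∩ Arjun ∩ Sam: ∅.
There is no time when everyone is free.
There is no common window, so the total is 0 minutes.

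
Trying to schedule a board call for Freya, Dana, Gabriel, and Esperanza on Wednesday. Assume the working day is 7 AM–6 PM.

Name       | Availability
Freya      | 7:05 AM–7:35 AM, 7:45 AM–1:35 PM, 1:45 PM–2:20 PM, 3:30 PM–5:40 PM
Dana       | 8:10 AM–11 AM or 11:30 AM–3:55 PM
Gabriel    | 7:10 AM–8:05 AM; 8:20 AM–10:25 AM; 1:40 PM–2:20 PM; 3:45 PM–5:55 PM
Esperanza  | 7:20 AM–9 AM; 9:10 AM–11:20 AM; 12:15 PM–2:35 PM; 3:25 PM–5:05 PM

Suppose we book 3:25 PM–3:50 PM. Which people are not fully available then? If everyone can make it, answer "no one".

Freya: not fully free for 15:25-15:50. Dana: free for 15:25-15:50. Gabriel: not fully free for 15:25-15:50. Esperanza: free for 15:25-15:50.

Freya, Gabriel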